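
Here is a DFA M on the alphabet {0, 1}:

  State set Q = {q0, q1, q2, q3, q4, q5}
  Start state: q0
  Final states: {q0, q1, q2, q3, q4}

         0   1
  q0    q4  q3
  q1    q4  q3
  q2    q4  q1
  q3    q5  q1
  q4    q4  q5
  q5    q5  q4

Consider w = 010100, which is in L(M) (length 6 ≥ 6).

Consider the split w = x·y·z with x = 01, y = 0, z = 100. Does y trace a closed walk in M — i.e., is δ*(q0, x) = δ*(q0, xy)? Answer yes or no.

yes

State sequence: q0 -0-> q4 -1-> q5 -0-> q5

After x (step 2): q5. After xy (step 3): q5.
They match, so y = 0 drives M around a cycle from q5 back to itself; pumping y any number of times keeps M in q5 before reading z, and xyⁱz ∈ L(M) for every i ≥ 0.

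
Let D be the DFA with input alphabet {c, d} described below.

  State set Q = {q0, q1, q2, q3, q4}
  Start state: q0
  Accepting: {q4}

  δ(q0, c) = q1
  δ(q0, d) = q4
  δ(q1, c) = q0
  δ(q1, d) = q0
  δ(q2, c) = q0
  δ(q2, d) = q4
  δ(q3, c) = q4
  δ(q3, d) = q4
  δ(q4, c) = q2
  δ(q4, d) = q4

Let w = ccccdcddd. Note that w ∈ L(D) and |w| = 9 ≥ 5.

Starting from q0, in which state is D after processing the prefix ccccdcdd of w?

State sequence: q0 -c-> q1 -c-> q0 -c-> q1 -c-> q0 -d-> q4 -c-> q2 -d-> q4 -d-> q4

After reading 8 characters, D is in state q4.

q4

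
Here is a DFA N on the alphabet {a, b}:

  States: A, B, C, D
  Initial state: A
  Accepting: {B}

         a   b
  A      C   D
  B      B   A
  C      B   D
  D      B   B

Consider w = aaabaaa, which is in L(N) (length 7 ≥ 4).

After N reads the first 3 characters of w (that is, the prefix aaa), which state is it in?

State sequence: A -a-> C -a-> B -a-> B

After reading 3 characters, N is in state B.
(This kind of state-tracing is the core of the pumping-lemma construction: with 4 states, pigeonhole forces a repeat within the first 4 steps.)

B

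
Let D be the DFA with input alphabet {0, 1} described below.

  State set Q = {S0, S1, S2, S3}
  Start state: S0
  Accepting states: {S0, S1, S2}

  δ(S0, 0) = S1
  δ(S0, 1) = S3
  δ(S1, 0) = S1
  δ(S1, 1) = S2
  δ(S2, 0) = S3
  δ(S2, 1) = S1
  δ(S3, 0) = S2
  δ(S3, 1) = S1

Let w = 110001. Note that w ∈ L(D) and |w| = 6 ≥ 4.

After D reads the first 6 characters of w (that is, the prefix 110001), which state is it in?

State sequence: S0 -1-> S3 -1-> S1 -0-> S1 -0-> S1 -0-> S1 -1-> S2

After reading 6 characters, D is in state S2.
(This kind of state-tracing is the core of the pumping-lemma construction: with 4 states, pigeonhole forces a repeat within the first 4 steps.)

S2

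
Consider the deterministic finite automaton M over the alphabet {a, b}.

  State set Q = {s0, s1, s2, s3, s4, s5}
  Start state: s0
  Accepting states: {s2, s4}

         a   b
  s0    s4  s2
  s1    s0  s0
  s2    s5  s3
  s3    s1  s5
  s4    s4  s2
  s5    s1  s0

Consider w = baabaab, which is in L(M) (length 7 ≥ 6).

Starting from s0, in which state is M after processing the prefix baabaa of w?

State sequence: s0 -b-> s2 -a-> s5 -a-> s1 -b-> s0 -a-> s4 -a-> s4

After reading 6 characters, M is in state s4.
(This kind of state-tracing is the core of the pumping-lemma construction: with 6 states, pigeonhole forces a repeat within the first 6 steps.)

s4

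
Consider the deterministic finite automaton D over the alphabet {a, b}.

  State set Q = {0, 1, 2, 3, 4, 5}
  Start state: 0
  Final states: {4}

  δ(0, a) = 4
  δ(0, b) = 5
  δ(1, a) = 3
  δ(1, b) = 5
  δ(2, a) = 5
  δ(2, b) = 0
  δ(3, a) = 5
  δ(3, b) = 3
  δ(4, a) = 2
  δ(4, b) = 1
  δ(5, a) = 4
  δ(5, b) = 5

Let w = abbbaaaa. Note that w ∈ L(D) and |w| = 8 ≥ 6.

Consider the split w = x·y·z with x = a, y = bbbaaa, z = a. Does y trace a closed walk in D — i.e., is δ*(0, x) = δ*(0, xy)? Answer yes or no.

no

Run of D on the first 7 characters of w = a b b b a a a:
  step 0: 0  (start)
  step 1: 4  (read a: 0→4)
  step 2: 1  (read b: 4→1)
  step 3: 5  (read b: 1→5)
  step 4: 5  (read b: 5→5)
  step 5: 4  (read a: 5→4)
  step 6: 2  (read a: 4→2)
  step 7: 5  (read a: 2→5)

After x (step 1): 4. After xy (step 7): 5.
They differ (4 ≠ 5), so y is not a cycle from the state after x; this split is not the one the pumping-lemma construction produces, and pumping y need not keep the string in L(D).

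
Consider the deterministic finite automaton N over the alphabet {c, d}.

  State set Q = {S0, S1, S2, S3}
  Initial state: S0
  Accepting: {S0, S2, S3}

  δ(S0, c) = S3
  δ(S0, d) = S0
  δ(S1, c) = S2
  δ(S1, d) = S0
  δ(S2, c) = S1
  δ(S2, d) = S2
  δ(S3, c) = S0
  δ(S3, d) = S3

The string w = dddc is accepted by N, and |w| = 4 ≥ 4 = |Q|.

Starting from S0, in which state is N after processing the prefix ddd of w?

Run of N on the first 3 characters of w = d d d:
  step 0: S0  (start)
  step 1: S0  (read d: S0→S0)
  step 2: S0  (read d: S0→S0)
  step 3: S0  (read d: S0→S0)

After reading 3 characters, N is in state S0.
(This kind of state-tracing is the core of the pumping-lemma construction: with 4 states, pigeonhole forces a repeat within the first 4 steps.)

S0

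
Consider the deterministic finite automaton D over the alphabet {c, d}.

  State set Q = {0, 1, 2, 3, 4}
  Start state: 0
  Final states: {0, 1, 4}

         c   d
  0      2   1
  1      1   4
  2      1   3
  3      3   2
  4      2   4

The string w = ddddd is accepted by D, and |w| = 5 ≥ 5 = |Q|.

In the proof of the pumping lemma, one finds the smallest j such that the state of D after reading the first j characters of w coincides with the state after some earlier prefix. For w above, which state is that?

Run of D on w = d d d d d:
  step 0: 0  (start)
  step 1: 1  (read d: 0→1)
  step 2: 4  (read d: 1→4)
  step 3: 4  (read d: 4→4)   ← first repeat (4 seen earlier)
  step 4: 4  (read d: 4→4)
  step 5: 4  (read d: 4→4)

The earliest repeat is at step j = 3: D is in 4, which it already visited at step i = 2.

4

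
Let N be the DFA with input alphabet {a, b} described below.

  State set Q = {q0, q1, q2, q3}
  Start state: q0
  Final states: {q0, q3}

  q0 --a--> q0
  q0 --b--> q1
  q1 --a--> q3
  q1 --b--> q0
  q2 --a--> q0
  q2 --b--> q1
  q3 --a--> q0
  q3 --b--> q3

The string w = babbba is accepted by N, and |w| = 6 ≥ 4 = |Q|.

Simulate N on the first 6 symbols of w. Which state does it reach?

State sequence: q0 -b-> q1 -a-> q3 -b-> q3 -b-> q3 -b-> q3 -a-> q0

After reading 6 characters, N is in state q0.

q0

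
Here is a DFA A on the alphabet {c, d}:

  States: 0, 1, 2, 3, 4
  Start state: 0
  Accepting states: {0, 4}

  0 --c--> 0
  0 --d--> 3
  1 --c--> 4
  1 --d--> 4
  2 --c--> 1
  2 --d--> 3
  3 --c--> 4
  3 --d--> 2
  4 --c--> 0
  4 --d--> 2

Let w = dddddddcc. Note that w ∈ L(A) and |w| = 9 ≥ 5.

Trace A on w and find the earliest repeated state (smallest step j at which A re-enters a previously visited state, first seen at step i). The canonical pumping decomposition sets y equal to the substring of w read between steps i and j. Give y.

dd

State sequence: 0 -d-> 3 -d-> 2 -d-> 3 -d-> 2 -d-> 3 -d-> 2 -d-> 3 -c-> 4 -c-> 0
First repeat at step 3: 3 was already visited.

So i = 1, j = 3, giving x = w[0:1] = d, y = w[1:3] = dd, z = w[3:9] = ddddcc.
Check: |xy| = 3 ≤ 5 and |y| = 2 ≥ 1. Reading y takes A from 3 back to 3, so every xyⁱz is accepted.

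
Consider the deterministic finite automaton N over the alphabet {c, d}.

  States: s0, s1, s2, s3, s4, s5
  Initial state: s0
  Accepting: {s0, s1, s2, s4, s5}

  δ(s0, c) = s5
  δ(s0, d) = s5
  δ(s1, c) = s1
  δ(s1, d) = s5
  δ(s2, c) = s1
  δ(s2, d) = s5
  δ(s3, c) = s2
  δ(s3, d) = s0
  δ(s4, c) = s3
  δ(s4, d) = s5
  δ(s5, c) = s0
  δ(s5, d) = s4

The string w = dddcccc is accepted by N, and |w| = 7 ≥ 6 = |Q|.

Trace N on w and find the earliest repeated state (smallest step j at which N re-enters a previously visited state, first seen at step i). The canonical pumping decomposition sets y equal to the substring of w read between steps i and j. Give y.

dd

Run of N on w = d d d c c c c:
  step 0: s0  (start)
  step 1: s5  (read d: s0→s5)
  step 2: s4  (read d: s5→s4)
  step 3: s5  (read d: s4→s5)   ← first repeat (s5 seen earlier)
  step 4: s0  (read c: s5→s0)
  step 5: s5  (read c: s0→s5)
  step 6: s0  (read c: s5→s0)
  step 7: s5  (read c: s0→s5)

So i = 1, j = 3, giving x = w[0:1] = d, y = w[1:3] = dd, z = w[3:7] = cccc.
Check: |xy| = 3 ≤ 6 and |y| = 2 ≥ 1. Reading y takes N from s5 back to s5, so every xyⁱz is accepted.
The DFA has 6 states, so the proof of the pumping lemma guarantees a repeated state among the first 6+1 visited; the segment between the two visits is the pumpable y.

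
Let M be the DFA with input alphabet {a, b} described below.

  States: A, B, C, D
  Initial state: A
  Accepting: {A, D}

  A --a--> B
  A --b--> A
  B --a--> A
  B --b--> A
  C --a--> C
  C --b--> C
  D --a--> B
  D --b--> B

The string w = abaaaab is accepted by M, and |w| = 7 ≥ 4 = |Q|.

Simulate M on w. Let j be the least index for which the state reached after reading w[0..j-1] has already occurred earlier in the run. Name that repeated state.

Run of M on w = a b a a a a b:
  step 0: A  (start)
  step 1: B  (read a: A→B)
  step 2: A  (read b: B→A)   ← first repeat (A seen earlier)
  step 3: B  (read a: A→B)
  step 4: A  (read a: B→A)
  step 5: B  (read a: A→B)
  step 6: A  (read a: B→A)
  step 7: A  (read b: A→A)

The earliest repeat is at step j = 2: M is in A, which it already visited at step i = 0.
Pumping length from the standard proof: p = 4 (the number of states). The repeated state found above gives |xy| = j ≤ 4 and |y| = j − i ≥ 1.

A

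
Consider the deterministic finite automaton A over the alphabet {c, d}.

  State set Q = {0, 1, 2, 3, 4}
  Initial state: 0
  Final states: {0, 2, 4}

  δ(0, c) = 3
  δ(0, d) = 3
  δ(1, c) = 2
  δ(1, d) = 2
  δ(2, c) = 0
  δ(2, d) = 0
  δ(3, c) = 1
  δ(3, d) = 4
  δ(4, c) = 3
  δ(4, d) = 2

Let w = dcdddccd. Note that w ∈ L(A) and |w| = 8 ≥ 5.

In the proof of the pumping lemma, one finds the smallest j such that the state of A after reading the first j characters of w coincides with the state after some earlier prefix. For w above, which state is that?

0

State sequence: 0 -d-> 3 -c-> 1 -d-> 2 -d-> 0 -d-> 3 -c-> 1 -c-> 2 -d-> 0
First repeat at step 4: 0 was already visited.

The earliest repeat is at step j = 4: A is in 0, which it already visited at step i = 0.
With |Q| = 5, pigeonhole forces a state repeat no later than step 5; the substring read between the first and second visits to that state can be pumped.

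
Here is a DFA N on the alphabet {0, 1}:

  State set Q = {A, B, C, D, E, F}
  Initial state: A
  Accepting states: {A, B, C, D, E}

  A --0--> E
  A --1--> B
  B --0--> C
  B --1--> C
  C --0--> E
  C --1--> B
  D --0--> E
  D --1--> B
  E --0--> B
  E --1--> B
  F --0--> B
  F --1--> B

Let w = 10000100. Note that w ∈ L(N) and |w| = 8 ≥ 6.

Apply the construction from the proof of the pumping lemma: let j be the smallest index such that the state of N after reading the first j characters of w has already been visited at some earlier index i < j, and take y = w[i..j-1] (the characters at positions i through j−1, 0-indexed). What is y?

State sequence: A -1-> B -0-> C -0-> E -0-> B -0-> C -1-> B -0-> C -0-> E
First repeat at step 4: B was already visited.

So i = 1, j = 4, giving x = w[0:1] = 1, y = w[1:4] = 000, z = w[4:8] = 0100.
Check: |xy| = 4 ≤ 6 and |y| = 3 ≥ 1. Reading y takes N from B back to B, so every xyⁱz is accepted.
Since N has 6 states, any run of length ≥ 6 visits 6+1 states, so by pigeonhole some state repeats within the first 6 steps — that repeat gives the pumpable loop.

000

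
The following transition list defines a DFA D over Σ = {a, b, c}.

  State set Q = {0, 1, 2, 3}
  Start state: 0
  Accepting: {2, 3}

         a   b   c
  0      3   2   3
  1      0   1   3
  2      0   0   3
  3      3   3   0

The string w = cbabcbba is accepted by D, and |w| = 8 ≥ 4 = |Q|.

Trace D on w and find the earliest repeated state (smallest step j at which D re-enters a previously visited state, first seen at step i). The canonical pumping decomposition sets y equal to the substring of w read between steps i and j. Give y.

State sequence: 0 -c-> 3 -b-> 3 -a-> 3 -b-> 3 -c-> 0 -b-> 2 -b-> 0 -a-> 3
First repeat at step 2: 3 was already visited.

So i = 1, j = 2, giving x = w[0:1] = c, y = w[1:2] = b, z = w[2:8] = abcbba.
Check: |xy| = 2 ≤ 4 and |y| = 1 ≥ 1. Reading y takes D from 3 back to 3, so every xyⁱz is accepted.

b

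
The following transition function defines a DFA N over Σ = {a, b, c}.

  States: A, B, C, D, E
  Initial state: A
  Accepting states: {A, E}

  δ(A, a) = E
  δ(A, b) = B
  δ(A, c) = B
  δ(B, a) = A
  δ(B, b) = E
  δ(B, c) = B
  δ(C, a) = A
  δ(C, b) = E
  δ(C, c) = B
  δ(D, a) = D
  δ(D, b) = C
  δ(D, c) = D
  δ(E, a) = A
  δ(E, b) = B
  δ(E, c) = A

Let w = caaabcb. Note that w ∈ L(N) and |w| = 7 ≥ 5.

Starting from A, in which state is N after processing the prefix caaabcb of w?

E

Run of N on the first 7 characters of w = c a a a b c b:
  step 0: A  (start)
  step 1: B  (read c: A→B)
  step 2: A  (read a: B→A)
  step 3: E  (read a: A→E)
  step 4: A  (read a: E→A)
  step 5: B  (read b: A→B)
  step 6: B  (read c: B→B)
  step 7: E  (read b: B→E)

After reading 7 characters, N is in state E.
(This kind of state-tracing is the core of the pumping-lemma construction: with 5 states, pigeonhole forces a repeat within the first 5 steps.)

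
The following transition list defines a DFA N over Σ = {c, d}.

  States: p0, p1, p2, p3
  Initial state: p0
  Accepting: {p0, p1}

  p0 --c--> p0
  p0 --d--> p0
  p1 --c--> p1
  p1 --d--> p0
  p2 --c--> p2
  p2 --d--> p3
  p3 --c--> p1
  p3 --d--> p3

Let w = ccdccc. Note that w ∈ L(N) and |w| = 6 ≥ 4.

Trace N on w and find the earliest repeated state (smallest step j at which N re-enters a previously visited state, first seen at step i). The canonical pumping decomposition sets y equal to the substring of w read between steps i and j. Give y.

Run of N on w = c c d c c c:
  step 0: p0  (start)
  step 1: p0  (read c: p0→p0)   ← first repeat (p0 seen earlier)
  step 2: p0  (read c: p0→p0)
  step 3: p0  (read d: p0→p0)
  step 4: p0  (read c: p0→p0)
  step 5: p0  (read c: p0→p0)
  step 6: p0  (read c: p0→p0)

So i = 0, j = 1, giving x = w[0:0] = ε, y = w[0:1] = c, z = w[1:6] = cdccc.
Check: |xy| = 1 ≤ 4 and |y| = 1 ≥ 1. Reading y takes N from p0 back to p0, so every xyⁱz is accepted.

c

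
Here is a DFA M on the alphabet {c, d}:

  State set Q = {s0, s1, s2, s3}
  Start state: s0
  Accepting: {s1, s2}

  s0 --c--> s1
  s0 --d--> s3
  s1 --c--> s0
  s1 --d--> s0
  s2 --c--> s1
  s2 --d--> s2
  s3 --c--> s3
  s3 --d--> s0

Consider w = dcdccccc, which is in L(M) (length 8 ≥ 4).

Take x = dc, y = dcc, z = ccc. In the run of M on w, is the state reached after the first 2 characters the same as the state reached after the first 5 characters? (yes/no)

no

State sequence: s0 -d-> s3 -c-> s3 -d-> s0 -c-> s1 -c-> s0

After x (step 2): s3. After xy (step 5): s0.
They differ (s3 ≠ s0), so y is not a cycle from the state after x; this split is not the one the pumping-lemma construction produces, and pumping y need not keep the string in L(M).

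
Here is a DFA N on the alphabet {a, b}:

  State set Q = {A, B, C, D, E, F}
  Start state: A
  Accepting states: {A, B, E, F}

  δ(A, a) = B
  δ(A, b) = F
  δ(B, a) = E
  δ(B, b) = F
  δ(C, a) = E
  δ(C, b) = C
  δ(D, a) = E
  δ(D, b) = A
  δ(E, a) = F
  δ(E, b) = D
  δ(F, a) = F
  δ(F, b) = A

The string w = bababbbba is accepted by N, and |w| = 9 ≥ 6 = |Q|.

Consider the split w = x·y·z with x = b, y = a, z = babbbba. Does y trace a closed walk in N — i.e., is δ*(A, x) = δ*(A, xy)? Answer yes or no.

Run of N on the first 2 characters of w = b a:
  step 0: A  (start)
  step 1: F  (read b: A→F)
  step 2: F  (read a: F→F)

After x (step 1): F. After xy (step 2): F.
They match, so y = a drives N around a cycle from F back to itself; pumping y any number of times keeps N in F before reading z, and xyⁱz ∈ L(N) for every i ≥ 0.

yes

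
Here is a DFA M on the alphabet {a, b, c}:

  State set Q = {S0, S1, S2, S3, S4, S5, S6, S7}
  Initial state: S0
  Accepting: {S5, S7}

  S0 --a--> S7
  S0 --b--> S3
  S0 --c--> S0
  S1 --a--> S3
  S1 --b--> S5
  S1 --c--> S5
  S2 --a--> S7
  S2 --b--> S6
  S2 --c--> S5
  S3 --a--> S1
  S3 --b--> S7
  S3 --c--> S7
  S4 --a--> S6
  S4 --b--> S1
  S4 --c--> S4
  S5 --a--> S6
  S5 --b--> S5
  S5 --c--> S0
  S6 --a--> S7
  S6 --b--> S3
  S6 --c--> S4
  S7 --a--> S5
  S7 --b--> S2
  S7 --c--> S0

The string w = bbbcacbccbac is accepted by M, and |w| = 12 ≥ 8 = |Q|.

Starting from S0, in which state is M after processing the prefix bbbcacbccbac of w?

S5

State sequence: S0 -b-> S3 -b-> S7 -b-> S2 -c-> S5 -a-> S6 -c-> S4 -b-> S1 -c-> S5 -c-> S0 -b-> S3 -a-> S1 -c-> S5

After reading 12 characters, M is in state S5.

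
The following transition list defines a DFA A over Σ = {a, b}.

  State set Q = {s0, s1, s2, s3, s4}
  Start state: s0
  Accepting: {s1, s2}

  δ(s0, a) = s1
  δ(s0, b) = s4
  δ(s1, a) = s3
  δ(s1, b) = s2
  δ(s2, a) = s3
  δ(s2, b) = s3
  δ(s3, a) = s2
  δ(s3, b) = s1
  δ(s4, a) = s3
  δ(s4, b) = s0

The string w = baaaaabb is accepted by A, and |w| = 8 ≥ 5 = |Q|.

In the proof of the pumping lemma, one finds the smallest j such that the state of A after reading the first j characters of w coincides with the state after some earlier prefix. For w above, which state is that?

s3

Run of A on w = b a a a a a b b:
  step 0: s0  (start)
  step 1: s4  (read b: s0→s4)
  step 2: s3  (read a: s4→s3)
  step 3: s2  (read a: s3→s2)
  step 4: s3  (read a: s2→s3)   ← first repeat (s3 seen earlier)
  step 5: s2  (read a: s3→s2)
  step 6: s3  (read a: s2→s3)
  step 7: s1  (read b: s3→s1)
  step 8: s2  (read b: s1→s2)

The earliest repeat is at step j = 4: A is in s3, which it already visited at step i = 2.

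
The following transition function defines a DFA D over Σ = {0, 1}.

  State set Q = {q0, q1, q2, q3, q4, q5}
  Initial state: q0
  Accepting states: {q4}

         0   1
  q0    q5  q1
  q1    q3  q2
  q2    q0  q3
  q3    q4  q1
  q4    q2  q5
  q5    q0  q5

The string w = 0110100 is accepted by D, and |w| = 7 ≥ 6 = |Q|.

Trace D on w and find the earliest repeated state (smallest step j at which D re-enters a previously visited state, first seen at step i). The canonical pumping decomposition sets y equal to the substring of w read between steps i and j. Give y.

State sequence: q0 -0-> q5 -1-> q5 -1-> q5 -0-> q0 -1-> q1 -0-> q3 -0-> q4
First repeat at step 2: q5 was already visited.

So i = 1, j = 2, giving x = w[0:1] = 0, y = w[1:2] = 1, z = w[2:7] = 10100.
Check: |xy| = 2 ≤ 6 and |y| = 1 ≥ 1. Reading y takes D from q5 back to q5, so every xyⁱz is accepted.
With |Q| = 6, pigeonhole forces a state repeat no later than step 6; the substring read between the first and second visits to that state can be pumped.

1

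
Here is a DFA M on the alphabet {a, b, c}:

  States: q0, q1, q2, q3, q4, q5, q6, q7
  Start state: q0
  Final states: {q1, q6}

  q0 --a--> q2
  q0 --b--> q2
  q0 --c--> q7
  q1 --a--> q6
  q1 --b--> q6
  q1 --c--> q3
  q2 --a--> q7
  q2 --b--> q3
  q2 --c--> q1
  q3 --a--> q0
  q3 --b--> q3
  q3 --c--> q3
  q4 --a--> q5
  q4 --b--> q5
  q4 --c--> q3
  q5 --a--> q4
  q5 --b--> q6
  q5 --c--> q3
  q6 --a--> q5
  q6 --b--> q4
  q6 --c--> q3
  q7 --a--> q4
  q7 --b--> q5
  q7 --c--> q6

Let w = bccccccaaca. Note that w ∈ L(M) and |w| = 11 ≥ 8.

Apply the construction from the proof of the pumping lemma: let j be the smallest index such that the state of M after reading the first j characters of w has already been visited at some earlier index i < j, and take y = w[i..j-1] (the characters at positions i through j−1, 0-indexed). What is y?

State sequence: q0 -b-> q2 -c-> q1 -c-> q3 -c-> q3 -c-> q3 -c-> q3 -c-> q3 -a-> q0 -a-> q2 -c-> q1 -a-> q6
First repeat at step 4: q3 was already visited.

So i = 3, j = 4, giving x = w[0:3] = bcc, y = w[3:4] = c, z = w[4:11] = cccaaca.
Check: |xy| = 4 ≤ 8 and |y| = 1 ≥ 1. Reading y takes M from q3 back to q3, so every xyⁱz is accepted.
Since M has 8 states, any run of length ≥ 8 visits 8+1 states, so by pigeonhole some state repeats within the first 8 steps — that repeat gives the pumpable loop.

c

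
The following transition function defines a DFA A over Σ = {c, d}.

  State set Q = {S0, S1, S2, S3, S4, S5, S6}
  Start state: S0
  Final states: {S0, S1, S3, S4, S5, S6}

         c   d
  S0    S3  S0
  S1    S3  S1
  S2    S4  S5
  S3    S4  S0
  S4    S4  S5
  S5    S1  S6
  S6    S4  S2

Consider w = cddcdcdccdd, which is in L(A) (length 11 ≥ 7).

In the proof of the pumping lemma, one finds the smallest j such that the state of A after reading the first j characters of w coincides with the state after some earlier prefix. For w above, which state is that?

Run of A on w = c d d c d c d c c d d:
  step 0: S0  (start)
  step 1: S3  (read c: S0→S3)
  step 2: S0  (read d: S3→S0)   ← first repeat (S0 seen earlier)
  step 3: S0  (read d: S0→S0)
  step 4: S3  (read c: S0→S3)
  step 5: S0  (read d: S3→S0)
  step 6: S3  (read c: S0→S3)
  step 7: S0  (read d: S3→S0)
  step 8: S3  (read c: S0→S3)
  step 9: S4  (read c: S3→S4)
  step 10: S5  (read d: S4→S5)
  step 11: S6  (read d: S5→S6)

The earliest repeat is at step j = 2: A is in S0, which it already visited at step i = 0.

S0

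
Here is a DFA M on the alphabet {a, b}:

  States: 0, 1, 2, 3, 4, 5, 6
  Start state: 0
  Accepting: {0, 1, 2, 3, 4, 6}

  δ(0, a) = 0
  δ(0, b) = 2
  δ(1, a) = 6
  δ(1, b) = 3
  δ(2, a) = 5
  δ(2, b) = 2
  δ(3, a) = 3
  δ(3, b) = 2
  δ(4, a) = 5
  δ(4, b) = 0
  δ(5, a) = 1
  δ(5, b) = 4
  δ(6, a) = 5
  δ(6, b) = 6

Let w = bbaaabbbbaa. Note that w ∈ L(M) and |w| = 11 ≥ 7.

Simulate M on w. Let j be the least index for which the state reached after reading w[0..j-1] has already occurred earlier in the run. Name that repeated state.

2

State sequence: 0 -b-> 2 -b-> 2 -a-> 5 -a-> 1 -a-> 6 -b-> 6 -b-> 6 -b-> 6 -b-> 6 -a-> 5 -a-> 1
First repeat at step 2: 2 was already visited.

The earliest repeat is at step j = 2: M is in 2, which it already visited at step i = 1.
With |Q| = 7, pigeonhole forces a state repeat no later than step 7; the substring read between the first and second visits to that state can be pumped.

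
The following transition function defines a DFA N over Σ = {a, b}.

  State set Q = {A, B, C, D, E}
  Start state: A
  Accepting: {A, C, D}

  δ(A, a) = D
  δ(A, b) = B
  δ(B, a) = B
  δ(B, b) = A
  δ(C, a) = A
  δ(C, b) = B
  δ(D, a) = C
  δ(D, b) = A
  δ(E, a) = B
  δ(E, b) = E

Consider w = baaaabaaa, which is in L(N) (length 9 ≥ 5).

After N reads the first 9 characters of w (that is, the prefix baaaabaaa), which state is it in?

A

State sequence: A -b-> B -a-> B -a-> B -a-> B -a-> B -b-> A -a-> D -a-> C -a-> A

After reading 9 characters, N is in state A.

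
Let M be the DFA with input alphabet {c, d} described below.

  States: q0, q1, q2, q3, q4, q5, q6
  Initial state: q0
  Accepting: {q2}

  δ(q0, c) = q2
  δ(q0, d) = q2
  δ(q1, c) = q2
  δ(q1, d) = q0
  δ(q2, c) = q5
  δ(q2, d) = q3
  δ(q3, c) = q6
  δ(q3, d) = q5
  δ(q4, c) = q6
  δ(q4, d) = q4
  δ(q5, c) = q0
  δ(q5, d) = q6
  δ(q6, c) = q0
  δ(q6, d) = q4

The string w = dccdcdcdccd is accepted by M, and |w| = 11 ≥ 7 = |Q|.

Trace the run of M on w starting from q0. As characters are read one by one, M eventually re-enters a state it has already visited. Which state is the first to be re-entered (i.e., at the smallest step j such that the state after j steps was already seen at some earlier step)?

q0

State sequence: q0 -d-> q2 -c-> q5 -c-> q0 -d-> q2 -c-> q5 -d-> q6 -c-> q0 -d-> q2 -c-> q5 -c-> q0 -d-> q2
First repeat at step 3: q0 was already visited.

The earliest repeat is at step j = 3: M is in q0, which it already visited at step i = 0.
The DFA has 7 states, so the proof of the pumping lemma guarantees a repeated state among the first 7+1 visited; the segment between the two visits is the pumpable y.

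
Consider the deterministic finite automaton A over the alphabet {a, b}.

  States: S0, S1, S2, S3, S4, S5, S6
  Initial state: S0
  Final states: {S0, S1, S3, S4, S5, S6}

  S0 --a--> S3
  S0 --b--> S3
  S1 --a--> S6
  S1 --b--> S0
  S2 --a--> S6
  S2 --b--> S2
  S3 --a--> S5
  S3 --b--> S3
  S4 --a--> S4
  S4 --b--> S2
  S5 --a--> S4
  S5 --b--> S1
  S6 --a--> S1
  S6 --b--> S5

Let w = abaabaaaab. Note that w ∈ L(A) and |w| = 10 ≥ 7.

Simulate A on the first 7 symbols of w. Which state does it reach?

State sequence: S0 -a-> S3 -b-> S3 -a-> S5 -a-> S4 -b-> S2 -a-> S6 -a-> S1

After reading 7 characters, A is in state S1.

S1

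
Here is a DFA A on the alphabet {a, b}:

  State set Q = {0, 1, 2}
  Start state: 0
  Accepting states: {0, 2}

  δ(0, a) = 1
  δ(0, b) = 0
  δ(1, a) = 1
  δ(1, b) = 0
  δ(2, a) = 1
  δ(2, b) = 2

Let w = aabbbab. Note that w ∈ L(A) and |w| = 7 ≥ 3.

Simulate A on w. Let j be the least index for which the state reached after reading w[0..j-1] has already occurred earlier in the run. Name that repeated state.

State sequence: 0 -a-> 1 -a-> 1 -b-> 0 -b-> 0 -b-> 0 -a-> 1 -b-> 0
First repeat at step 2: 1 was already visited.

The earliest repeat is at step j = 2: A is in 1, which it already visited at step i = 1.

1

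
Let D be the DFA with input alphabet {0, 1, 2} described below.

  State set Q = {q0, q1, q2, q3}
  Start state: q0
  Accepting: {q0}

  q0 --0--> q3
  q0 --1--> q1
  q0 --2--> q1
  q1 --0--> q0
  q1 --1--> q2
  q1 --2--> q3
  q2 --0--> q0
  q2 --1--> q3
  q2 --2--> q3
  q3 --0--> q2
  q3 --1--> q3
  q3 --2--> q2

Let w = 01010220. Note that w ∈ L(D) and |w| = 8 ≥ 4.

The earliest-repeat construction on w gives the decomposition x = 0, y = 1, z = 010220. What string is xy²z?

011010220

xy^2z = 0·1·1·010220 = 011010220.
Reading y = 1 takes D from q3 back to q3, so after x·y·y the machine is still in q3, and z then leads to the accepting state q0. Hence 011010220 ∈ L(D).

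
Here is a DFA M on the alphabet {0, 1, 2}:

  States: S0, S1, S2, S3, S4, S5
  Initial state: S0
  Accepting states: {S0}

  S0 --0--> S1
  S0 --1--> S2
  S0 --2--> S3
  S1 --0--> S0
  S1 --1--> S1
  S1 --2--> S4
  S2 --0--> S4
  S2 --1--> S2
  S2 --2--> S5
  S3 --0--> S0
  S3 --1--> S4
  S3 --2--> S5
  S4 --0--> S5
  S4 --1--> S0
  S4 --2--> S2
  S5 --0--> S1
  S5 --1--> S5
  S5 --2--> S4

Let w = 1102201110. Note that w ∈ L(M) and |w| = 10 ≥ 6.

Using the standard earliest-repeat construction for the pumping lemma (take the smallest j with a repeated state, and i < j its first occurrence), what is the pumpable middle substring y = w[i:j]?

1

Run of M on w = 1 1 0 2 2 0 1 1 1 0:
  step 0: S0  (start)
  step 1: S2  (read 1: S0→S2)
  step 2: S2  (read 1: S2→S2)   ← first repeat (S2 seen earlier)
  step 3: S4  (read 0: S2→S4)
  step 4: S2  (read 2: S4→S2)
  step 5: S5  (read 2: S2→S5)
  step 6: S1  (read 0: S5→S1)
  step 7: S1  (read 1: S1→S1)
  step 8: S1  (read 1: S1→S1)
  step 9: S1  (read 1: S1→S1)
  step 10: S0  (read 0: S1→S0)

So i = 1, j = 2, giving x = w[0:1] = 1, y = w[1:2] = 1, z = w[2:10] = 02201110.
Check: |xy| = 2 ≤ 6 and |y| = 1 ≥ 1. Reading y takes M from S2 back to S2, so every xyⁱz is accepted.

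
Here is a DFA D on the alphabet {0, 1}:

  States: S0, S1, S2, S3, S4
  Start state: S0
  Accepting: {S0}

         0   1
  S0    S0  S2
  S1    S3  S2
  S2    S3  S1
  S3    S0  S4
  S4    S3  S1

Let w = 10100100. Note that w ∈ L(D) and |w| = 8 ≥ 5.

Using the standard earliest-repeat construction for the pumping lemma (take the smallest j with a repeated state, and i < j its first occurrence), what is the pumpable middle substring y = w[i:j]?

10

State sequence: S0 -1-> S2 -0-> S3 -1-> S4 -0-> S3 -0-> S0 -1-> S2 -0-> S3 -0-> S0
First repeat at step 4: S3 was already visited.

So i = 2, j = 4, giving x = w[0:2] = 10, y = w[2:4] = 10, z = w[4:8] = 0100.
Check: |xy| = 4 ≤ 5 and |y| = 2 ≥ 1. Reading y takes D from S3 back to S3, so every xyⁱz is accepted.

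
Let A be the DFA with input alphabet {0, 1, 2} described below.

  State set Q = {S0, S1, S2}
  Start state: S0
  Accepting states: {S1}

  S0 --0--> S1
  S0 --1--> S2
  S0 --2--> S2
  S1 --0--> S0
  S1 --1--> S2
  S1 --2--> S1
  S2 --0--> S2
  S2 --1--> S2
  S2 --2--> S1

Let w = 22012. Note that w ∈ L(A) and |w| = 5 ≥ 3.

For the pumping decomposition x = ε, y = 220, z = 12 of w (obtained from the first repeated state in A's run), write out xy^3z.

xy^3z = ε·220·220·220·12 = 22022022012.
Reading y = 220 takes A from S0 back to S0, so after x·y·y·y the machine is still in S0, and z then leads to the accepting state S1. Hence 22022022012 ∈ L(A).

22022022012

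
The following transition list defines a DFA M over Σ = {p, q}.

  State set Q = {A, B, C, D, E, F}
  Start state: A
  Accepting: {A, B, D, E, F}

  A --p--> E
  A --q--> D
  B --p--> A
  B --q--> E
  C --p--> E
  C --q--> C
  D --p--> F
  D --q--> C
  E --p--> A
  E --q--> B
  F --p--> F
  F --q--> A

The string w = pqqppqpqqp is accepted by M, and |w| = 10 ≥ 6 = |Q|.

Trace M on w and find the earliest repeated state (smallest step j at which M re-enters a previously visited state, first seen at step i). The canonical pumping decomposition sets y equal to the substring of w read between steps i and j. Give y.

Run of M on w = p q q p p q p q q p:
  step 0: A  (start)
  step 1: E  (read p: A→E)
  step 2: B  (read q: E→B)
  step 3: E  (read q: B→E)   ← first repeat (E seen earlier)
  step 4: A  (read p: E→A)
  step 5: E  (read p: A→E)
  step 6: B  (read q: E→B)
  step 7: A  (read p: B→A)
  step 8: D  (read q: A→D)
  step 9: C  (read q: D→C)
  step 10: E  (read p: C→E)

So i = 1, j = 3, giving x = w[0:1] = p, y = w[1:3] = qq, z = w[3:10] = ppqpqqp.
Check: |xy| = 3 ≤ 6 and |y| = 2 ≥ 1. Reading y takes M from E back to E, so every xyⁱz is accepted.
With |Q| = 6, pigeonhole forces a state repeat no later than step 6; the substring read between the first and second visits to that state can be pumped.

qq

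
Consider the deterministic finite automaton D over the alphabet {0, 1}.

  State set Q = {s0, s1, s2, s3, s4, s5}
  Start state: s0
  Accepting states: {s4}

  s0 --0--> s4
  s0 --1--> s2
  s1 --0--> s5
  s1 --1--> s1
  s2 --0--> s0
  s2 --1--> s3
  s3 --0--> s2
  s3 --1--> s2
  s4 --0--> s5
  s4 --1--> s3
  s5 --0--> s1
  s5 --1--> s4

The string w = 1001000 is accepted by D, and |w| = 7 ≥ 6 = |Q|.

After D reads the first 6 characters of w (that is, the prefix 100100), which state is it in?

s0

State sequence: s0 -1-> s2 -0-> s0 -0-> s4 -1-> s3 -0-> s2 -0-> s0

After reading 6 characters, D is in state s0.
(This kind of state-tracing is the core of the pumping-lemma construction: with 6 states, pigeonhole forces a repeat within the first 6 steps.)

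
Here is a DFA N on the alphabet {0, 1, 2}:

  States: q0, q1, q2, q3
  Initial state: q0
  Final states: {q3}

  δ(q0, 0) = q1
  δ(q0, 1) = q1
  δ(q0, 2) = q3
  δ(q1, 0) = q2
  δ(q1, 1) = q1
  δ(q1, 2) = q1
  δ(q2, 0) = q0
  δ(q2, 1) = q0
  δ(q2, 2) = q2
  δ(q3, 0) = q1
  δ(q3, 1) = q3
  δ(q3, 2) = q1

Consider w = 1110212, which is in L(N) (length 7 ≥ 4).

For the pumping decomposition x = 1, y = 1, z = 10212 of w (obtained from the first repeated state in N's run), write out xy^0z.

110212

xy⁰z = xz = 1·10212 = 110212.
Reading y = 1 takes N from q1 back to q1, so after x the machine is still in q1, and z then leads to the accepting state q3. Hence 110212 ∈ L(N).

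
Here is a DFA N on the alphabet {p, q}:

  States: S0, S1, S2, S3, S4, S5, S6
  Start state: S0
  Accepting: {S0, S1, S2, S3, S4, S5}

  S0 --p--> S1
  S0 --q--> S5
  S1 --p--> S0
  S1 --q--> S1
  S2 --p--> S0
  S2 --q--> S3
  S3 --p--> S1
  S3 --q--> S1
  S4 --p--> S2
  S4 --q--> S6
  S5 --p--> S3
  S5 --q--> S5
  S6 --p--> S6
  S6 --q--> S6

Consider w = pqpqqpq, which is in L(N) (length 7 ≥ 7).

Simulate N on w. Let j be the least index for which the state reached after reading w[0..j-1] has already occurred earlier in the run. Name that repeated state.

State sequence: S0 -p-> S1 -q-> S1 -p-> S0 -q-> S5 -q-> S5 -p-> S3 -q-> S1
First repeat at step 2: S1 was already visited.

The earliest repeat is at step j = 2: N is in S1, which it already visited at step i = 1.

S1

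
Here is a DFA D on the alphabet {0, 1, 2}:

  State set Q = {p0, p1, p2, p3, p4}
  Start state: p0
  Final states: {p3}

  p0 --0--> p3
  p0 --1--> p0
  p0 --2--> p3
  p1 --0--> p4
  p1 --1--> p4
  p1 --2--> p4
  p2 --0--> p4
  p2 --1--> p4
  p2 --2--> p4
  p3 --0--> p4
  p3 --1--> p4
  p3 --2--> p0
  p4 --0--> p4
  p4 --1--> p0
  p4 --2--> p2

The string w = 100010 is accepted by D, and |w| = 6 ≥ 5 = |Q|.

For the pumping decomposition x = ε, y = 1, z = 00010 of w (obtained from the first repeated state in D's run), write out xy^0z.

xy⁰z = xz = ε·00010 = 00010.
Reading y = 1 takes D from p0 back to p0, so after x the machine is still in p0, and z then leads to the accepting state p3. Hence 00010 ∈ L(D).

00010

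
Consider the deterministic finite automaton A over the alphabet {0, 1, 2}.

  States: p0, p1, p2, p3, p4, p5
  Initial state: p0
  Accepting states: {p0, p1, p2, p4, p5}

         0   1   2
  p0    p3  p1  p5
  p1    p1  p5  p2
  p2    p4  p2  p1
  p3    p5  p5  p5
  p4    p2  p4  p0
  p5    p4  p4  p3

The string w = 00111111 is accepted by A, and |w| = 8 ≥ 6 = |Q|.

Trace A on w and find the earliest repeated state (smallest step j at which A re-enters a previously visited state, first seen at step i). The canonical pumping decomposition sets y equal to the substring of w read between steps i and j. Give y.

State sequence: p0 -0-> p3 -0-> p5 -1-> p4 -1-> p4 -1-> p4 -1-> p4 -1-> p4 -1-> p4
First repeat at step 4: p4 was already visited.

So i = 3, j = 4, giving x = w[0:3] = 001, y = w[3:4] = 1, z = w[4:8] = 1111.
Check: |xy| = 4 ≤ 6 and |y| = 1 ≥ 1. Reading y takes A from p4 back to p4, so every xyⁱz is accepted.

1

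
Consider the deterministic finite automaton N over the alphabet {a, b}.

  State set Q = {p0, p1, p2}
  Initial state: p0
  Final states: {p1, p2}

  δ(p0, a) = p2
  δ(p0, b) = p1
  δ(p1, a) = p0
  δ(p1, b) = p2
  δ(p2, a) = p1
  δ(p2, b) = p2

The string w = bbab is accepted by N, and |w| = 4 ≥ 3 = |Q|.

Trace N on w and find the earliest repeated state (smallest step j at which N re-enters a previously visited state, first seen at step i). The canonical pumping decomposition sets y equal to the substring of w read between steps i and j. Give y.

State sequence: p0 -b-> p1 -b-> p2 -a-> p1 -b-> p2
First repeat at step 3: p1 was already visited.

So i = 1, j = 3, giving x = w[0:1] = b, y = w[1:3] = ba, z = w[3:4] = b.
Check: |xy| = 3 ≤ 3 and |y| = 2 ≥ 1. Reading y takes N from p1 back to p1, so every xyⁱz is accepted.
Since N has 3 states, any run of length ≥ 3 visits 3+1 states, so by pigeonhole some state repeats within the first 3 steps — that repeat gives the pumpable loop.

ba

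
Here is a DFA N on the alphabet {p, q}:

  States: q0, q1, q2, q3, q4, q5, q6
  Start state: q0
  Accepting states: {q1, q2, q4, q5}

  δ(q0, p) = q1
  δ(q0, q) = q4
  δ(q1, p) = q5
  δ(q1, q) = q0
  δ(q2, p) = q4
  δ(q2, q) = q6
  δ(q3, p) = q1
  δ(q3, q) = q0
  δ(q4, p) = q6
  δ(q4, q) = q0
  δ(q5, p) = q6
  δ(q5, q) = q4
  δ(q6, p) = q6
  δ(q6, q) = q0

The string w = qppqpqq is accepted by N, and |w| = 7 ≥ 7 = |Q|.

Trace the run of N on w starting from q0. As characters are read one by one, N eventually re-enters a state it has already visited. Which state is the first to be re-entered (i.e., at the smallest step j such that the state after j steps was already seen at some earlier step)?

q6

State sequence: q0 -q-> q4 -p-> q6 -p-> q6 -q-> q0 -p-> q1 -q-> q0 -q-> q4
First repeat at step 3: q6 was already visited.

The earliest repeat is at step j = 3: N is in q6, which it already visited at step i = 2.
The DFA has 7 states, so the proof of the pumping lemma guarantees a repeated state among the first 7+1 visited; the segment between the two visits is the pumpable y.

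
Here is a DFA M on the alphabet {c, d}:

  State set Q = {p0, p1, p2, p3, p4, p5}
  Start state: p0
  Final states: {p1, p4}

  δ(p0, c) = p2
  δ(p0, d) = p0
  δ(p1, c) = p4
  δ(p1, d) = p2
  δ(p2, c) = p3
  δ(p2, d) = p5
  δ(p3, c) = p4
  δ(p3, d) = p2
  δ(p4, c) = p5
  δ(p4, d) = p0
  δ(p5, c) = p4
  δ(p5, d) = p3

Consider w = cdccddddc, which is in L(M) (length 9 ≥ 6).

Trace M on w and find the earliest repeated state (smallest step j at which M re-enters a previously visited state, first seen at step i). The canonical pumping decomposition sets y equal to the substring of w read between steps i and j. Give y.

cc

Run of M on w = c d c c d d d d c:
  step 0: p0  (start)
  step 1: p2  (read c: p0→p2)
  step 2: p5  (read d: p2→p5)
  step 3: p4  (read c: p5→p4)
  step 4: p5  (read c: p4→p5)   ← first repeat (p5 seen earlier)
  step 5: p3  (read d: p5→p3)
  step 6: p2  (read d: p3→p2)
  step 7: p5  (read d: p2→p5)
  step 8: p3  (read d: p5→p3)
  step 9: p4  (read c: p3→p4)

So i = 2, j = 4, giving x = w[0:2] = cd, y = w[2:4] = cc, z = w[4:9] = ddddc.
Check: |xy| = 4 ≤ 6 and |y| = 2 ≥ 1. Reading y takes M from p5 back to p5, so every xyⁱz is accepted.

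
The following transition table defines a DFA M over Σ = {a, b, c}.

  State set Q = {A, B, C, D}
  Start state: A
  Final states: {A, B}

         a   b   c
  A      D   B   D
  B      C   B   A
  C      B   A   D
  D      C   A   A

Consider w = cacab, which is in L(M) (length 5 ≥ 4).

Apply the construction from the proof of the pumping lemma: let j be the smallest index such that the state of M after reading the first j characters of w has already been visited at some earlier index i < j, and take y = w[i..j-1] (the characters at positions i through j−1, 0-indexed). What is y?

ac

State sequence: A -c-> D -a-> C -c-> D -a-> C -b-> A
First repeat at step 3: D was already visited.

So i = 1, j = 3, giving x = w[0:1] = c, y = w[1:3] = ac, z = w[3:5] = ab.
Check: |xy| = 3 ≤ 4 and |y| = 2 ≥ 1. Reading y takes M from D back to D, so every xyⁱz is accepted.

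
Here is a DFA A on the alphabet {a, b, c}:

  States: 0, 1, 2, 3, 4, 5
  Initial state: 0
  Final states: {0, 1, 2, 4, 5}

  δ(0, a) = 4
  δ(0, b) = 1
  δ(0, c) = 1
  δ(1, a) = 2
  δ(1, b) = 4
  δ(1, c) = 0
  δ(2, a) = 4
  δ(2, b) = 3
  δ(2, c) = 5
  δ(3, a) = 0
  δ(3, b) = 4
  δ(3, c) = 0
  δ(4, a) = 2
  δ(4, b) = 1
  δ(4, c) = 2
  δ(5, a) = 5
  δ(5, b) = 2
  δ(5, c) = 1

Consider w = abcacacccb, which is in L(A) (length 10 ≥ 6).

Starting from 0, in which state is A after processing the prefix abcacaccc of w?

1

Run of A on the first 9 characters of w = a b c a c a c c c:
  step 0: 0  (start)
  step 1: 4  (read a: 0→4)
  step 2: 1  (read b: 4→1)
  step 3: 0  (read c: 1→0)
  step 4: 4  (read a: 0→4)
  step 5: 2  (read c: 4→2)
  step 6: 4  (read a: 2→4)
  step 7: 2  (read c: 4→2)
  step 8: 5  (read c: 2→5)
  step 9: 1  (read c: 5→1)

After reading 9 characters, A is in state 1.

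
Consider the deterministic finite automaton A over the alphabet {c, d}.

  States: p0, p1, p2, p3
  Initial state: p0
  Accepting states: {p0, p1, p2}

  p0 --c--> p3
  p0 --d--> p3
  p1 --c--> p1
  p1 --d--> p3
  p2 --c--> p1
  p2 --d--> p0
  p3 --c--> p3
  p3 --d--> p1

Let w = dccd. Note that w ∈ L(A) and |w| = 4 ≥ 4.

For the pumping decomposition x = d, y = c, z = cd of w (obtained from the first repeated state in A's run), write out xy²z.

dcccd

xy^2z = d·c·c·cd = dcccd.
Reading y = c takes A from p3 back to p3, so after x·y·y the machine is still in p3, and z then leads to the accepting state p1. Hence dcccd ∈ L(A).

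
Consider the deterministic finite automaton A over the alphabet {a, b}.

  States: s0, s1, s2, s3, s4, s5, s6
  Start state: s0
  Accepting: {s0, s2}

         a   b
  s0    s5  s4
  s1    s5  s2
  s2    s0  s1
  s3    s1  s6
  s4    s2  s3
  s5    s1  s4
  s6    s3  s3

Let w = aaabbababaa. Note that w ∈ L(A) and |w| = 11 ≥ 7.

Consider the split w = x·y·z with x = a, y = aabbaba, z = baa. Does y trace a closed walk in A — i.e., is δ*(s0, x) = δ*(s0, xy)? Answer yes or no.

Run of A on the first 8 characters of w = a a a b b a b a:
  step 0: s0  (start)
  step 1: s5  (read a: s0→s5)
  step 2: s1  (read a: s5→s1)
  step 3: s5  (read a: s1→s5)
  step 4: s4  (read b: s5→s4)
  step 5: s3  (read b: s4→s3)
  step 6: s1  (read a: s3→s1)
  step 7: s2  (read b: s1→s2)
  step 8: s0  (read a: s2→s0)

After x (step 1): s5. After xy (step 8): s0.
They differ (s5 ≠ s0), so y is not a cycle from the state after x; this split is not the one the pumping-lemma construction produces, and pumping y need not keep the string in L(A).

no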